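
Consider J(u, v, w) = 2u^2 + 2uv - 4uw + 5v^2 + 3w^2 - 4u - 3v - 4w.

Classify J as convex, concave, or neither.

J is quadratic, so its Hessian is the constant matrix H = [[4, 2, -4], [2, 10, 0], [-4, 0, 6]].
Leading principal minors: 4, 36, 56.
All positive ⇒ H ≻ 0 ⇒ convex.

convex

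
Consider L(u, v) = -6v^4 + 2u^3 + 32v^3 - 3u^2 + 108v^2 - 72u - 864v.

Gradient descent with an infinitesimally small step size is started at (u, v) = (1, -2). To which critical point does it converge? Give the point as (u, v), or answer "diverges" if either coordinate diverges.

(4, 3)

L is separable, so gradient descent decouples: u follows -∂L/∂u, v follows -∂L/∂v.
∂L/∂u = 6(u - 4)(u + 3); at u=1 this is -72, so u increases.
∂L/∂v = -24(v - 4)(v - 3)(v + 3); at v=-2 this is -720, so v increases.
u converges to its nearest critical value 4 (a local min of the u-part); v converges to 3. The iterate converges to (4, 3).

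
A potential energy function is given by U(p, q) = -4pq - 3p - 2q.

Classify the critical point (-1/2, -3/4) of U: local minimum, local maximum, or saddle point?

The Hessian of U is constant: H = [[0, -4], [-4, 0]].
det(H) = 0·0 − (-4)² = -16.
Since det(H) < 0, H is indefinite and the critical point is a saddle point.

saddle point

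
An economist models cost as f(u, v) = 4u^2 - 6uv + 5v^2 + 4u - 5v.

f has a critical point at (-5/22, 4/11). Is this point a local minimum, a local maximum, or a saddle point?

local minimum

The Hessian of f is constant: H = [[8, -6], [-6, 10]].
det(H) = 8·10 − (-6)² = 44.
det(H) > 0 and tr(H) = 18 > 0, so H is positive definite and the point is a local minimum.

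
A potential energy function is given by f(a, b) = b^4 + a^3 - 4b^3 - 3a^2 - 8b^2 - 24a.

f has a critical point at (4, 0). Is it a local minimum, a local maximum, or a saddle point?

The mixed partial ∂²f/∂a∂b is 0, so the Hessian at any point is diag(f_aa, f_bb) = diag(6(a - 1), 4(3b^2 - 6b - 4)).
At (4, 0): H = diag(18, -16).
The eigenvalues have opposite signs, so H is indefinite: a saddle point.

saddle point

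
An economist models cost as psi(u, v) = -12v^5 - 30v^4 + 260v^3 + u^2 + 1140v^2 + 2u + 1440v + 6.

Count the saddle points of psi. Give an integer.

psi separates as a function of u plus a function of v, so ∇psi=0 decouples.
∂psi/∂u = 2(u + 1) = 0 at u ∈ {-1}; ∂psi/∂v = -60(v - 4)(v + 1)(v + 2)(v + 3) = 0 at v ∈ {-3, -2, -1, 4}.
The Hessian is diagonal: diag(psi_uu, psi_vv). Second derivatives: psi_uu(-1)=2; psi_vv(-3)=840, psi_vv(-2)=-360, psi_vv(-1)=600, psi_vv(4)=-12600.
Saddle points occur where the two diagonal entries have opposite signs: (-1, -2), (-1, 4). Count: 2.

2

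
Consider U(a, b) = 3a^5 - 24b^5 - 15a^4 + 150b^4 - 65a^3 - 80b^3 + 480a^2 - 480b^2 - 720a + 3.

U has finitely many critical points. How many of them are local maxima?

4

U separates as a function of a plus a function of b, so ∇U=0 decouples.
∂U/∂a = 15(a - 4)(a - 3)(a - 1)(a + 4) = 0 at a ∈ {-4, 1, 3, 4}; ∂U/∂b = -120b(b - 4)(b - 2)(b + 1) = 0 at b ∈ {-1, 0, 2, 4}.
The Hessian is diagonal: diag(U_aa, U_bb). Second derivatives: U_aa(-4)=-4200, U_aa(1)=450, U_aa(3)=-210, U_aa(4)=360; U_bb(-1)=1800, U_bb(0)=-960, U_bb(2)=1440, U_bb(4)=-4800.
Local maxima occur where both diagonal entries negative: (-4, 0), (-4, 4), (3, 0), (3, 4). Count: 4.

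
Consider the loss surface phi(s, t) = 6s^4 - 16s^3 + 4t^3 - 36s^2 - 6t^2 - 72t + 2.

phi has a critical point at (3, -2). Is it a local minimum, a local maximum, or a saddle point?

saddle point

The mixed partial ∂²phi/∂s∂t is 0, so the Hessian at any point is diag(phi_ss, phi_tt) = diag(24(3s^2 - 4s - 3), 12(2t - 1)).
At (3, -2): H = diag(288, -60).
The eigenvalues have opposite signs, so H is indefinite: a saddle point.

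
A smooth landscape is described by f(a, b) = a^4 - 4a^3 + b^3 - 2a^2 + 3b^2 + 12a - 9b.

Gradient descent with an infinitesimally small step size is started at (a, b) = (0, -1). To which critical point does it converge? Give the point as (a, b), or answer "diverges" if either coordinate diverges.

(-1, 1)

f is separable, so gradient descent decouples: a follows -∂f/∂a, b follows -∂f/∂b.
∂f/∂a = 4(a - 3)(a - 1)(a + 1); at a=0 this is 12, so a decreases.
∂f/∂b = 3(b - 1)(b + 3); at b=-1 this is -12, so b increases.
a converges to its nearest critical value -1 (a local min of the a-part); b converges to 1. The iterate converges to (-1, 1).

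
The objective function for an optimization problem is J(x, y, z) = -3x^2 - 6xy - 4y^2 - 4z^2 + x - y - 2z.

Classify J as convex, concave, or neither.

J is quadratic, so its Hessian is the constant matrix H = [[-6, -6, 0], [-6, -8, 0], [0, 0, -8]].
Leading principal minors: -6, 12, -96.
Signs alternate −, +, − ⇒ H ≺ 0 ⇒ concave.

concave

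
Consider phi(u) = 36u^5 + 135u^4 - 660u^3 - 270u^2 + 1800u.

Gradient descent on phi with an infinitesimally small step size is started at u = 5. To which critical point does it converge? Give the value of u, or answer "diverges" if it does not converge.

2

phi'(u) = 180(u - 2)(u - 1)(u + 1)(u + 5), so phi'(5) = 129600.
Gradient descent moves in the -phi' direction, i.e. u is decreasing.
The nearest critical point in that direction is u = 2, where phi'' = 3780 > 0 (a local minimum). The iterate converges there.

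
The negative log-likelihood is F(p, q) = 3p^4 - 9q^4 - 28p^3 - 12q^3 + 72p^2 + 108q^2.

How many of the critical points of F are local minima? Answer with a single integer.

2

F separates as a function of p plus a function of q, so ∇F=0 decouples.
∂F/∂p = 12p(p - 4)(p - 3) = 0 at p ∈ {0, 3, 4}; ∂F/∂q = -36q(q - 2)(q + 3) = 0 at q ∈ {-3, 0, 2}.
The Hessian is diagonal: diag(F_pp, F_qq). Second derivatives: F_pp(0)=144, F_pp(3)=-36, F_pp(4)=48; F_qq(-3)=-540, F_qq(0)=216, F_qq(2)=-360.
Local minima occur where both diagonal entries positive: (0, 0), (4, 0). Count: 2.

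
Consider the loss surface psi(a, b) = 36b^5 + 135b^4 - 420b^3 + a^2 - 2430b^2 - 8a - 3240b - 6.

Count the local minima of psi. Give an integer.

2

psi separates as a function of a plus a function of b, so ∇psi=0 decouples.
∂psi/∂a = 2(a - 4) = 0 at a ∈ {4}; ∂psi/∂b = 180(b - 3)(b + 1)(b + 2)(b + 3) = 0 at b ∈ {-3, -2, -1, 3}.
The Hessian is diagonal: diag(psi_aa, psi_bb). Second derivatives: psi_aa(4)=2; psi_bb(-3)=-2160, psi_bb(-2)=900, psi_bb(-1)=-1440, psi_bb(3)=21600.
Local minima occur where both diagonal entries positive: (4, -2), (4, 3). Count: 2.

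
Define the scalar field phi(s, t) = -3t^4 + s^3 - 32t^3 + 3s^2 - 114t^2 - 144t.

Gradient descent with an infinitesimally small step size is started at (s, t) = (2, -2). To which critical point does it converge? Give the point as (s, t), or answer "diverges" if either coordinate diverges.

phi is separable, so gradient descent decouples: s follows -∂phi/∂s, t follows -∂phi/∂t.
∂phi/∂s = 3s(s + 2); at s=2 this is 24, so s decreases.
∂phi/∂t = -12(t + 1)(t + 3)(t + 4); at t=-2 this is 24, so t decreases.
s converges to its nearest critical value 0 (a local min of the s-part); t converges to -3. The iterate converges to (0, -3).

(0, -3)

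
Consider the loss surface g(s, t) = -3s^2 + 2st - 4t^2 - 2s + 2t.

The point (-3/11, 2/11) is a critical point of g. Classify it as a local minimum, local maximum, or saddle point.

The Hessian of g is constant: H = [[-6, 2], [2, -8]].
det(H) = (-6)·(-8) − 2² = 44.
det(H) > 0 and tr(H) = -14 < 0, so H is negative definite and the point is a local maximum.

local maximum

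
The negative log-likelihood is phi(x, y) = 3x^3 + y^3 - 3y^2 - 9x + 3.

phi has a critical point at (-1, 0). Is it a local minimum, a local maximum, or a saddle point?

The mixed partial ∂²phi/∂x∂y is 0, so the Hessian at any point is diag(phi_xx, phi_yy) = diag(18x, 6(y - 1)).
At (-1, 0): H = diag(-18, -6).
Both eigenvalues are negative, so H is negative definite: a local maximum.

local maximum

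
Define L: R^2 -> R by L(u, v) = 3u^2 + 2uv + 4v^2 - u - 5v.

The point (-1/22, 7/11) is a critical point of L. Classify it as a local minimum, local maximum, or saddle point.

local minimum

The Hessian of L is constant: H = [[6, 2], [2, 8]].
det(H) = 6·8 − 2² = 44.
det(H) > 0 and tr(H) = 14 > 0, so H is positive definite and the point is a local minimum.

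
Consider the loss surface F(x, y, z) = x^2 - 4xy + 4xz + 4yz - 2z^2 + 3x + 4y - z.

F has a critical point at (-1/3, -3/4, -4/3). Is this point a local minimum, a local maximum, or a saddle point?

saddle point

The Hessian is constant: H = [[2, -4, 4], [-4, 0, 4], [4, 4, -4]].
Leading principal minors: Δ₁ = 2, Δ₂ = -16, Δ₃ = -96.
The minors fit neither the all-positive nor the alternating-sign pattern, so H is indefinite: a saddle point.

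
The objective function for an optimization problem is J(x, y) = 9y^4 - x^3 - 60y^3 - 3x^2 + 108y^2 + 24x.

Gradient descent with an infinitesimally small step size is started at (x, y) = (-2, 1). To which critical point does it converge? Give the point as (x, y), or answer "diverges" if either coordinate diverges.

(-4, 0)

J is separable, so gradient descent decouples: x follows -∂J/∂x, y follows -∂J/∂y.
∂J/∂x = -3(x - 2)(x + 4); at x=-2 this is 24, so x decreases.
∂J/∂y = 36y(y - 3)(y - 2); at y=1 this is 72, so y decreases.
x converges to its nearest critical value -4 (a local min of the x-part); y converges to 0. The iterate converges to (-4, 0).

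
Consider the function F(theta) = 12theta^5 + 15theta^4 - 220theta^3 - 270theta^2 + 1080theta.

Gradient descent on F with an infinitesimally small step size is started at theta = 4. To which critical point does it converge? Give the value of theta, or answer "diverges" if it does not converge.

F'(theta) = 60(theta - 3)(theta - 1)(theta + 2)(theta + 3), so F'(4) = 7560.
Gradient descent moves in the -F' direction, i.e. theta is decreasing.
The nearest critical point in that direction is theta = 3, where F'' = 3600 > 0 (a local minimum). The iterate converges there.

3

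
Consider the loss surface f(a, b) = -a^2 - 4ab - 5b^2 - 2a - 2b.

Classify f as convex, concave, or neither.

f is quadratic, so its Hessian is the constant matrix H = [[-2, -4], [-4, -10]].
det(H) = 4, tr(H) = -12.
det(H) > 0 and tr(H) < 0, so H is negative definite everywhere: concave.

concave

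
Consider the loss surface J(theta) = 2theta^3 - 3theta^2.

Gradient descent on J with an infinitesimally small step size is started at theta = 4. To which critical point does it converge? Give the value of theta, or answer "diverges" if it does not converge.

J'(theta) = 6theta(theta - 1), so J'(4) = 72.
Gradient descent moves in the -J' direction, i.e. theta is decreasing.
The nearest critical point in that direction is theta = 1, where J'' = 6 > 0 (a local minimum). The iterate converges there.

1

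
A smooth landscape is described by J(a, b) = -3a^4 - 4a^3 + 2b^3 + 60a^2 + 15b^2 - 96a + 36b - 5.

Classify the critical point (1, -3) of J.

saddle point

The mixed partial ∂²J/∂a∂b is 0, so the Hessian at any point is diag(J_aa, J_bb) = diag(12(-3a^2 - 2a + 10), 6(2b + 5)).
At (1, -3): H = diag(60, -6).
The eigenvalues have opposite signs, so H is indefinite: a saddle point.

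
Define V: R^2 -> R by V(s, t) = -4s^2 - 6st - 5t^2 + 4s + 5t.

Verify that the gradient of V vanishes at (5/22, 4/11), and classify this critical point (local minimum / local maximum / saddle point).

local maximum

∇V = (-8s - 6t + 4, -6s - 10t + 5); substituting (5/22, 4/11) gives ∇V = (0, 0), so (5/22, 4/11) is indeed a critical point.
The Hessian of V is constant: H = [[-8, -6], [-6, -10]].
det(H) = (-8)·(-10) − (-6)² = 44.
det(H) > 0 and tr(H) = -18 < 0, so H is negative definite and the point is a local maximum.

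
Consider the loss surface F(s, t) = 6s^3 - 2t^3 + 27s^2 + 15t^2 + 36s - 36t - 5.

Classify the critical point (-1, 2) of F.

local minimum

The mixed partial ∂²F/∂s∂t is 0, so the Hessian at any point is diag(F_ss, F_tt) = diag(18(2s + 3), 6(-2t + 5)).
At (-1, 2): H = diag(18, 6).
Both eigenvalues are positive, so H is positive definite: a local minimum.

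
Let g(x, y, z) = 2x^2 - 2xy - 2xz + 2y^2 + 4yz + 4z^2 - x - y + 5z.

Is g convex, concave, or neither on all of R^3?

g is quadratic, so its Hessian is the constant matrix H = [[4, -2, -2], [-2, 4, 4], [-2, 4, 8]].
Leading principal minors: 4, 12, 48.
All positive ⇒ H ≻ 0 ⇒ convex.

convex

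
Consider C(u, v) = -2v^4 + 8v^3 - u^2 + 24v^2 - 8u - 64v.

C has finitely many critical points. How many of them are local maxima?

C separates as a function of u plus a function of v, so ∇C=0 decouples.
∂C/∂u = -2(u + 4) = 0 at u ∈ {-4}; ∂C/∂v = -8(v - 4)(v - 1)(v + 2) = 0 at v ∈ {-2, 1, 4}.
The Hessian is diagonal: diag(C_uu, C_vv). Second derivatives: C_uu(-4)=-2; C_vv(-2)=-144, C_vv(1)=72, C_vv(4)=-144.
Local maxima occur where both diagonal entries negative: (-4, -2), (-4, 4). Count: 2.

2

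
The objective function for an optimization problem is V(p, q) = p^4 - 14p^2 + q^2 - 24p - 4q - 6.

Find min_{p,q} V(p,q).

V(p,q) separates as A(p) + B(q) − 6, so its minimum is min A + min B − 6.
A'(p) = 4(p - 3)(p + 1)(p + 2) vanishes at p ∈ {-2, -1, 3}; B'(q) = 2q - 4 vanishes at q ∈ {2}.
Local minima of A (where A''>0): A(-2)=8, A(3)=-117. Local minima of B: B(2)=-4.
So the global minimum of V is A(3) + B(2) − 6 = -117 − 4 − 6 = -127, attained at (3, 2).

-127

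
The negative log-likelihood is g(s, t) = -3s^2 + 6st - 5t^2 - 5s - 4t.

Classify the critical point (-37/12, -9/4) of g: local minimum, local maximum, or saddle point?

The Hessian of g is constant: H = [[-6, 6], [6, -10]].
det(H) = (-6)·(-10) − 6² = 24.
det(H) > 0 and tr(H) = -16 < 0, so H is negative definite and the point is a local maximum.

local maximum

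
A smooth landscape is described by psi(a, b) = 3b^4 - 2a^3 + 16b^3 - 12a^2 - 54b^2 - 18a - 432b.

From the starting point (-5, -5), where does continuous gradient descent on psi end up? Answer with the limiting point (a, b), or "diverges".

psi is separable, so gradient descent decouples: a follows -∂psi/∂a, b follows -∂psi/∂b.
∂psi/∂a = -6(a + 1)(a + 3); at a=-5 this is -48, so a increases.
∂psi/∂b = 12(b - 3)(b + 3)(b + 4); at b=-5 this is -192, so b increases.
a converges to its nearest critical value -3 (a local min of the a-part); b converges to -4. The iterate converges to (-3, -4).

(-3, -4)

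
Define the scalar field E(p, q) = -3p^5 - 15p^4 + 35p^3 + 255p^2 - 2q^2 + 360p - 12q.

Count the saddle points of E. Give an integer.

2

E separates as a function of p plus a function of q, so ∇E=0 decouples.
∂E/∂p = -15(p - 3)(p + 1)(p + 2)(p + 4) = 0 at p ∈ {-4, -2, -1, 3}; ∂E/∂q = -4(q + 3) = 0 at q ∈ {-3}.
The Hessian is diagonal: diag(E_pp, E_qq). Second derivatives: E_pp(-4)=630, E_pp(-2)=-150, E_pp(-1)=180, E_pp(3)=-2100; E_qq(-3)=-4.
Saddle points occur where the two diagonal entries have opposite signs: (-4, -3), (-1, -3). Count: 2.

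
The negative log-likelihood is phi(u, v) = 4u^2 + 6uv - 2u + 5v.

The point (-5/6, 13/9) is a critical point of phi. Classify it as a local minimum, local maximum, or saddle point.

The Hessian of phi is constant: H = [[8, 6], [6, 0]].
det(H) = 8·0 − 6² = -36.
Since det(H) < 0, H is indefinite and the critical point is a saddle point.

saddle point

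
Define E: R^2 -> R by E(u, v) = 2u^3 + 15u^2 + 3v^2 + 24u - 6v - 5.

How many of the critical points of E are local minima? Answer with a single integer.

E separates as a function of u plus a function of v, so ∇E=0 decouples.
∂E/∂u = 6(u + 1)(u + 4) = 0 at u ∈ {-4, -1}; ∂E/∂v = 6(v - 1) = 0 at v ∈ {1}.
The Hessian is diagonal: diag(E_uu, E_vv). Second derivatives: E_uu(-4)=-18, E_uu(-1)=18; E_vv(1)=6.
Local minima occur where both diagonal entries positive: (-1, 1). Count: 1.

1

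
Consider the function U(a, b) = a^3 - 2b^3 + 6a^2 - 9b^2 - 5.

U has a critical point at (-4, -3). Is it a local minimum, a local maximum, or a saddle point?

The mixed partial ∂²U/∂a∂b is 0, so the Hessian at any point is diag(U_aa, U_bb) = diag(6(a + 2), -6(2b + 3)).
At (-4, -3): H = diag(-12, 18).
The eigenvalues have opposite signs, so H is indefinite: a saddle point.

saddle point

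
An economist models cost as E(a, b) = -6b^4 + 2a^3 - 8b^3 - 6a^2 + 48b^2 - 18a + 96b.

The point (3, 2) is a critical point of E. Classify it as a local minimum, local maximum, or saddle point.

The mixed partial ∂²E/∂a∂b is 0, so the Hessian at any point is diag(E_aa, E_bb) = diag(12(a - 1), 24(-3b^2 - 2b + 4)).
At (3, 2): H = diag(24, -288).
The eigenvalues have opposite signs, so H is indefinite: a saddle point.

saddle point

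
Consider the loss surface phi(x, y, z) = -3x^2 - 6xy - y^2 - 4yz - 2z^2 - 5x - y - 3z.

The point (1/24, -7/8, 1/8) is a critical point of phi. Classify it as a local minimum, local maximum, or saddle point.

saddle point

The Hessian is constant: H = [[-6, -6, 0], [-6, -2, -4], [0, -4, -4]].
Leading principal minors: Δ₁ = -6, Δ₂ = -24, Δ₃ = 192.
The minors fit neither the all-positive nor the alternating-sign pattern, so H is indefinite: a saddle point.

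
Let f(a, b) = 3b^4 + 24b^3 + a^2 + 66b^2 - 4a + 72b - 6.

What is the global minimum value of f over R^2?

f(a,b) separates as P(a) + Q(b) − 6, so its minimum is min P + min Q − 6.
P'(a) = 2a - 4 vanishes at a ∈ {2}; Q'(b) = 12(b + 1)(b + 2)(b + 3) vanishes at b ∈ {-3, -2, -1}.
Local minima of P (where P''>0): P(2)=-4. Local minima of Q: Q(-3)=-27, Q(-1)=-27.
So the global minimum of f is P(2) + Q(-3) − 6 = -4 − 27 − 6 = -37, attained at (2, -3).

-37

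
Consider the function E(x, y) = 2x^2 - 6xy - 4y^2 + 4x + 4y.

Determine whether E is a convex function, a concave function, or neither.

neither

E is quadratic, so its Hessian is the constant matrix H = [[4, -6], [-6, -8]].
det(H) = -68, tr(H) = -4.
det(H) < 0, so H is indefinite: neither convex nor concave.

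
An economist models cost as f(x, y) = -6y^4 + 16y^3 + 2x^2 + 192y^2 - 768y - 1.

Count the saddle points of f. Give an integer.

f separates as a function of x plus a function of y, so ∇f=0 decouples.
∂f/∂x = 4x = 0 at x ∈ {0}; ∂f/∂y = -24(y - 4)(y - 2)(y + 4) = 0 at y ∈ {-4, 2, 4}.
The Hessian is diagonal: diag(f_xx, f_yy). Second derivatives: f_xx(0)=4; f_yy(-4)=-1152, f_yy(2)=288, f_yy(4)=-384.
Saddle points occur where the two diagonal entries have opposite signs: (0, -4), (0, 4). Count: 2.

2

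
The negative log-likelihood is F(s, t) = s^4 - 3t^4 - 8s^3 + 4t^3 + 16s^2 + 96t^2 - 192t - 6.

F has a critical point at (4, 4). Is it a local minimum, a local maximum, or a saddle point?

The mixed partial ∂²F/∂s∂t is 0, so the Hessian at any point is diag(F_ss, F_tt) = diag(4(3s^2 - 12s + 8), 12(-3t^2 + 2t + 16)).
At (4, 4): H = diag(32, -288).
The eigenvalues have opposite signs, so H is indefinite: a saddle point.

saddle point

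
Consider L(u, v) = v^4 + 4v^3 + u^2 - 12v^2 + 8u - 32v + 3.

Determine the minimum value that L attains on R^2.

L(u,v) separates as P(u) + Q(v) + 3, so its minimum is min P + min Q + 3.
P'(u) = 2u + 8 vanishes at u ∈ {-4}; Q'(v) = 4(v - 2)(v + 1)(v + 4) vanishes at v ∈ {-4, -1, 2}.
Local minima of P (where P''>0): P(-4)=-16. Local minima of Q: Q(-4)=-64, Q(2)=-64.
So the global minimum of L is P(-4) + Q(-4) + 3 = -16 − 64 + 3 = -77, attained at (-4, -4).

-77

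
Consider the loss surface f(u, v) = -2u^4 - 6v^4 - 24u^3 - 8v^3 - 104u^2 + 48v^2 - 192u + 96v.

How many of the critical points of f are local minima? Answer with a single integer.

1

f separates as a function of u plus a function of v, so ∇f=0 decouples.
∂f/∂u = -8(u + 2)(u + 3)(u + 4) = 0 at u ∈ {-4, -3, -2}; ∂f/∂v = -24(v - 2)(v + 1)(v + 2) = 0 at v ∈ {-2, -1, 2}.
The Hessian is diagonal: diag(f_uu, f_vv). Second derivatives: f_uu(-4)=-16, f_uu(-3)=8, f_uu(-2)=-16; f_vv(-2)=-96, f_vv(-1)=72, f_vv(2)=-288.
Local minima occur where both diagonal entries positive: (-3, -1). Count: 1.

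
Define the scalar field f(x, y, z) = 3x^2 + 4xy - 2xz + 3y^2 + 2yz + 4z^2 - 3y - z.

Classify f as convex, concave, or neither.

convex

f is quadratic, so its Hessian is the constant matrix H = [[6, 4, -2], [4, 6, 2], [-2, 2, 8]].
Leading principal minors: 6, 20, 80.
All positive ⇒ H ≻ 0 ⇒ convex.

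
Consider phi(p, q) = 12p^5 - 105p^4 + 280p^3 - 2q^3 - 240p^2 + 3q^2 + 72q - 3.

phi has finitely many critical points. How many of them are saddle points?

4

phi separates as a function of p plus a function of q, so ∇phi=0 decouples.
∂phi/∂p = 60p(p - 4)(p - 2)(p - 1) = 0 at p ∈ {0, 1, 2, 4}; ∂phi/∂q = -6(q - 4)(q + 3) = 0 at q ∈ {-3, 4}.
The Hessian is diagonal: diag(phi_pp, phi_qq). Second derivatives: phi_pp(0)=-480, phi_pp(1)=180, phi_pp(2)=-240, phi_pp(4)=1440; phi_qq(-3)=42, phi_qq(4)=-42.
Saddle points occur where the two diagonal entries have opposite signs: (0, -3), (1, 4), (2, -3), (4, 4). Count: 4.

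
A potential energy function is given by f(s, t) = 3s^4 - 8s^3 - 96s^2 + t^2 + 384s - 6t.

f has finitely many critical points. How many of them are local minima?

2

f separates as a function of s plus a function of t, so ∇f=0 decouples.
∂f/∂s = 12(s - 4)(s - 2)(s + 4) = 0 at s ∈ {-4, 2, 4}; ∂f/∂t = 2(t - 3) = 0 at t ∈ {3}.
The Hessian is diagonal: diag(f_ss, f_tt). Second derivatives: f_ss(-4)=576, f_ss(2)=-144, f_ss(4)=192; f_tt(3)=2.
Local minima occur where both diagonal entries positive: (-4, 3), (4, 3). Count: 2.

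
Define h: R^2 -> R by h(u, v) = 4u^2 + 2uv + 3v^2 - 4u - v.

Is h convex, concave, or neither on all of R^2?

convex

h is quadratic, so its Hessian is the constant matrix H = [[8, 2], [2, 6]].
det(H) = 44, tr(H) = 14.
det(H) > 0 and tr(H) > 0, so H is positive definite everywhere: convex.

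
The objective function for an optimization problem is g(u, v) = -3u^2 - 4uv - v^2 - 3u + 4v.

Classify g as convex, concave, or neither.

neither

g is quadratic, so its Hessian is the constant matrix H = [[-6, -4], [-4, -2]].
det(H) = -4, tr(H) = -8.
det(H) < 0, so H is indefinite: neither convex nor concave.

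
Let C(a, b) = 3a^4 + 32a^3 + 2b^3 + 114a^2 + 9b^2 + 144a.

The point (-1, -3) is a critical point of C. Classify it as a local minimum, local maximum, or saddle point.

saddle point

The mixed partial ∂²C/∂a∂b is 0, so the Hessian at any point is diag(C_aa, C_bb) = diag(12(3a^2 + 16a + 19), 6(2b + 3)).
At (-1, -3): H = diag(72, -18).
The eigenvalues have opposite signs, so H is indefinite: a saddle point.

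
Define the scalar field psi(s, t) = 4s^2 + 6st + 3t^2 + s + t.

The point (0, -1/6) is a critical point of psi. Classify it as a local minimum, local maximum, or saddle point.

The Hessian of psi is constant: H = [[8, 6], [6, 6]].
det(H) = 8·6 − 6² = 12.
det(H) > 0 and tr(H) = 14 > 0, so H is positive definite and the point is a local minimum.

local minimum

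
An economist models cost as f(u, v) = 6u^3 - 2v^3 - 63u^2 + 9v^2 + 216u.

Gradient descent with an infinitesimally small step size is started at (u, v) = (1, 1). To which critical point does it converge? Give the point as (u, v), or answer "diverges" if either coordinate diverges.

diverges

f is separable, so gradient descent decouples: u follows -∂f/∂u, v follows -∂f/∂v.
∂f/∂u = 18(u - 4)(u - 3); at u=1 this is 108, so u decreases.
∂f/∂v = -6v(v - 3); at v=1 this is 12, so v decreases.
The u-coordinate has no critical point in that direction and runs off to infinity.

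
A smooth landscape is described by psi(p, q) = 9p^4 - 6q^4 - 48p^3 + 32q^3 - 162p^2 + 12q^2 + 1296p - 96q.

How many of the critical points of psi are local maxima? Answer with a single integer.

2

psi separates as a function of p plus a function of q, so ∇psi=0 decouples.
∂psi/∂p = 36(p - 4)(p - 3)(p + 3) = 0 at p ∈ {-3, 3, 4}; ∂psi/∂q = -24(q - 4)(q - 1)(q + 1) = 0 at q ∈ {-1, 1, 4}.
The Hessian is diagonal: diag(psi_pp, psi_qq). Second derivatives: psi_pp(-3)=1512, psi_pp(3)=-216, psi_pp(4)=252; psi_qq(-1)=-240, psi_qq(1)=144, psi_qq(4)=-360.
Local maxima occur where both diagonal entries negative: (3, -1), (3, 4). Count: 2.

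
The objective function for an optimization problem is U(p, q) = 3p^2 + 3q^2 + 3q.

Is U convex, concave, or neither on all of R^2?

U is quadratic, so its Hessian is the constant matrix H = [[6, 0], [0, 6]].
det(H) = 36, tr(H) = 12.
det(H) > 0 and tr(H) > 0, so H is positive definite everywhere: convex.

convex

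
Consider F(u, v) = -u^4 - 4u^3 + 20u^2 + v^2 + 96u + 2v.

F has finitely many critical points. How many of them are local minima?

1

F separates as a function of u plus a function of v, so ∇F=0 decouples.
∂F/∂u = -4(u - 3)(u + 2)(u + 4) = 0 at u ∈ {-4, -2, 3}; ∂F/∂v = 2(v + 1) = 0 at v ∈ {-1}.
The Hessian is diagonal: diag(F_uu, F_vv). Second derivatives: F_uu(-4)=-56, F_uu(-2)=40, F_uu(3)=-140; F_vv(-1)=2.
Local minima occur where both diagonal entries positive: (-2, -1). Count: 1.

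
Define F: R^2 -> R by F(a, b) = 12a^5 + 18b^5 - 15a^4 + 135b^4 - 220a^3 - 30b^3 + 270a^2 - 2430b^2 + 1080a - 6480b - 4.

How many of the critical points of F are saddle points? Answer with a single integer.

8

F separates as a function of a plus a function of b, so ∇F=0 decouples.
∂F/∂a = 60(a - 3)(a - 2)(a + 1)(a + 3) = 0 at a ∈ {-3, -1, 2, 3}; ∂F/∂b = 90(b - 3)(b + 2)(b + 3)(b + 4) = 0 at b ∈ {-4, -3, -2, 3}.
The Hessian is diagonal: diag(F_aa, F_bb). Second derivatives: F_aa(-3)=-3600, F_aa(-1)=1440, F_aa(2)=-900, F_aa(3)=1440; F_bb(-4)=-1260, F_bb(-3)=540, F_bb(-2)=-900, F_bb(3)=18900.
Saddle points occur where the two diagonal entries have opposite signs: (-3, -3), (-3, 3), (-1, -4), (-1, -2), (2, -3), (2, 3), (3, -4), (3, -2). Count: 8.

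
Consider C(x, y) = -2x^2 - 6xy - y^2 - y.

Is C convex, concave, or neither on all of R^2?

neither

C is quadratic, so its Hessian is the constant matrix H = [[-4, -6], [-6, -2]].
det(H) = -28, tr(H) = -6.
det(H) < 0, so H is indefinite: neither convex nor concave.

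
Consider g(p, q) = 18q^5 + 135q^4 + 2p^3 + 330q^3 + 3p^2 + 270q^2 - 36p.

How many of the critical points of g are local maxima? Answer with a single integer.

g separates as a function of p plus a function of q, so ∇g=0 decouples.
∂g/∂p = 6(p - 2)(p + 3) = 0 at p ∈ {-3, 2}; ∂g/∂q = 90q(q + 1)(q + 2)(q + 3) = 0 at q ∈ {-3, -2, -1, 0}.
The Hessian is diagonal: diag(g_pp, g_qq). Second derivatives: g_pp(-3)=-30, g_pp(2)=30; g_qq(-3)=-540, g_qq(-2)=180, g_qq(-1)=-180, g_qq(0)=540.
Local maxima occur where both diagonal entries negative: (-3, -3), (-3, -1). Count: 2.

2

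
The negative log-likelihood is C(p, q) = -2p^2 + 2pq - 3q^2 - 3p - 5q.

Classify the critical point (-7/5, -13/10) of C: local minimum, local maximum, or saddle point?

The Hessian of C is constant: H = [[-4, 2], [2, -6]].
det(H) = (-4)·(-6) − 2² = 20.
det(H) > 0 and tr(H) = -10 < 0, so H is negative definite and the point is a local maximum.

local maximum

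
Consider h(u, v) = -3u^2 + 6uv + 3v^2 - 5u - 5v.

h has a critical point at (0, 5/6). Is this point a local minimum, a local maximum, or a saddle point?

The Hessian of h is constant: H = [[-6, 6], [6, 6]].
det(H) = (-6)·6 − 6² = -72.
Since det(H) < 0, H is indefinite and the critical point is a saddle point.

saddle point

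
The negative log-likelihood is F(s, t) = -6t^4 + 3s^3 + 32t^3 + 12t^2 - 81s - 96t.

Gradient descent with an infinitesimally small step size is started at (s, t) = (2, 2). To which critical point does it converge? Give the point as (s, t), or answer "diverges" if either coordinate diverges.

(3, 1)

F is separable, so gradient descent decouples: s follows -∂F/∂s, t follows -∂F/∂t.
∂F/∂s = 9(s - 3)(s + 3); at s=2 this is -45, so s increases.
∂F/∂t = -24(t - 4)(t - 1)(t + 1); at t=2 this is 144, so t decreases.
s converges to its nearest critical value 3 (a local min of the s-part); t converges to 1. The iterate converges to (3, 1).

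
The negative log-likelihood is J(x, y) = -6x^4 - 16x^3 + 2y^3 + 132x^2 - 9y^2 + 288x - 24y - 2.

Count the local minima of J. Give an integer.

1

J separates as a function of x plus a function of y, so ∇J=0 decouples.
∂J/∂x = -24(x - 3)(x + 1)(x + 4) = 0 at x ∈ {-4, -1, 3}; ∂J/∂y = 6(y - 4)(y + 1) = 0 at y ∈ {-1, 4}.
The Hessian is diagonal: diag(J_xx, J_yy). Second derivatives: J_xx(-4)=-504, J_xx(-1)=288, J_xx(3)=-672; J_yy(-1)=-30, J_yy(4)=30.
Local minima occur where both diagonal entries positive: (-1, 4). Count: 1.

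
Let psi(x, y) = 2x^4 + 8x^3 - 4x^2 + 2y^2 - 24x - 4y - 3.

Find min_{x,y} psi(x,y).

psi(x,y) separates as P(x) + Q(y) − 3, so its minimum is min P + min Q − 3.
P'(x) = 8(x - 1)(x + 1)(x + 3) vanishes at x ∈ {-3, -1, 1}; Q'(y) = 4y - 4 vanishes at y ∈ {1}.
Local minima of P (where P''>0): P(-3)=-18, P(1)=-18. Local minima of Q: Q(1)=-2.
So the global minimum of psi is P(-3) + Q(1) − 3 = -18 − 2 − 3 = -23, attained at (-3, 1).

-23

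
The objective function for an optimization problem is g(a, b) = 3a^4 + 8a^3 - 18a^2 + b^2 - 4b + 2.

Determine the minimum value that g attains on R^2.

g(a,b) separates as P(a) + Q(b) + 2, so its minimum is min P + min Q + 2.
P'(a) = 12a(a - 1)(a + 3) vanishes at a ∈ {-3, 0, 1}; Q'(b) = 2b - 4 vanishes at b ∈ {2}.
Local minima of P (where P''>0): P(-3)=-135, P(1)=-7. Local minima of Q: Q(2)=-4.
So the global minimum of g is P(-3) + Q(2) + 2 = -135 − 4 + 2 = -137, attained at (-3, 2).

-137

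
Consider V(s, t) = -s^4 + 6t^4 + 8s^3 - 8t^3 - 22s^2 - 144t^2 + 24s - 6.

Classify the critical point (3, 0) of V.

local maximum

The mixed partial ∂²V/∂s∂t is 0, so the Hessian at any point is diag(V_ss, V_tt) = diag(4(-3s^2 + 12s - 11), 24(3t^2 - 2t - 12)).
At (3, 0): H = diag(-8, -288).
Both eigenvalues are negative, so H is negative definite: a local maximum.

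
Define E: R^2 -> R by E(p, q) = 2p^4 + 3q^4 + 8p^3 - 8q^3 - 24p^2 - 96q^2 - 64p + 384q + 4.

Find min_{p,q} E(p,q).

E(p,q) separates as A(p) + B(q) + 4, so its minimum is min A + min B + 4.
A'(p) = 8(p - 2)(p + 1)(p + 4) vanishes at p ∈ {-4, -1, 2}; B'(q) = 12(q - 4)(q - 2)(q + 4) vanishes at q ∈ {-4, 2, 4}.
Local minima of A (where A''>0): A(-4)=-128, A(2)=-128. Local minima of B: B(-4)=-1792, B(4)=256.
So the global minimum of E is A(-4) + B(-4) + 4 = -128 − 1792 + 4 = -1916, attained at (-4, -4).

-1916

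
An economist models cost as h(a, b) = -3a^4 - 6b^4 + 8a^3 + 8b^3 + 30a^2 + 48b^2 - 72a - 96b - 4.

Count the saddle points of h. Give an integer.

h separates as a function of a plus a function of b, so ∇h=0 decouples.
∂h/∂a = -12(a - 3)(a - 1)(a + 2) = 0 at a ∈ {-2, 1, 3}; ∂h/∂b = -24(b - 2)(b - 1)(b + 2) = 0 at b ∈ {-2, 1, 2}.
The Hessian is diagonal: diag(h_aa, h_bb). Second derivatives: h_aa(-2)=-180, h_aa(1)=72, h_aa(3)=-120; h_bb(-2)=-288, h_bb(1)=72, h_bb(2)=-96.
Saddle points occur where the two diagonal entries have opposite signs: (-2, 1), (1, -2), (1, 2), (3, 1). Count: 4.

4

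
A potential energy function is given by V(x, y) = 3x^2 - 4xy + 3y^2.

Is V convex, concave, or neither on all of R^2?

convex

V is quadratic, so its Hessian is the constant matrix H = [[6, -4], [-4, 6]].
det(H) = 20, tr(H) = 12.
det(H) > 0 and tr(H) > 0, so H is positive definite everywhere: convex.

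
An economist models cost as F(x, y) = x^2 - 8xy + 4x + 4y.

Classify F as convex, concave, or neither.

F is quadratic, so its Hessian is the constant matrix H = [[2, -8], [-8, 0]].
det(H) = -64, tr(H) = 2.
det(H) < 0, so H is indefinite: neither convex nor concave.

neither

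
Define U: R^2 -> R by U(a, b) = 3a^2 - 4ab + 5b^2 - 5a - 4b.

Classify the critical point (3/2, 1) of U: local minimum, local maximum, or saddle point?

local minimum

The Hessian of U is constant: H = [[6, -4], [-4, 10]].
det(H) = 6·10 − (-4)² = 44.
det(H) > 0 and tr(H) = 16 > 0, so H is positive definite and the point is a local minimum.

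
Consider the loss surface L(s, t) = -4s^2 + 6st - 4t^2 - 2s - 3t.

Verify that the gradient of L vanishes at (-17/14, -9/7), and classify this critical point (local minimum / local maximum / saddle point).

local maximum

∇L = (-8s + 6t - 2, 6s - 8t - 3); substituting (-17/14, -9/7) gives ∇L = (0, 0), so (-17/14, -9/7) is indeed a critical point.
The Hessian of L is constant: H = [[-8, 6], [6, -8]].
det(H) = (-8)·(-8) − 6² = 28.
det(H) > 0 and tr(H) = -16 < 0, so H is negative definite and the point is a local maximum.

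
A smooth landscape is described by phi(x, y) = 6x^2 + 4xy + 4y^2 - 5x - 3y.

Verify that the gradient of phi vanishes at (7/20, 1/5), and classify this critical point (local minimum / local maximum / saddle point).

local minimum

∇phi = (12x + 4y - 5, 4x + 8y - 3); substituting (7/20, 1/5) gives ∇phi = (0, 0), so (7/20, 1/5) is indeed a critical point.
The Hessian of phi is constant: H = [[12, 4], [4, 8]].
det(H) = 12·8 − 4² = 80.
det(H) > 0 and tr(H) = 20 > 0, so H is positive definite and the point is a local minimum.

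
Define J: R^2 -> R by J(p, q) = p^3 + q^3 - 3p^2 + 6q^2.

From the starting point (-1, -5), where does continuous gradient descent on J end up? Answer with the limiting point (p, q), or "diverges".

J is separable, so gradient descent decouples: p follows -∂J/∂p, q follows -∂J/∂q.
∂J/∂p = 3p(p - 2); at p=-1 this is 9, so p decreases.
∂J/∂q = 3q(q + 4); at q=-5 this is 15, so q decreases.
The p-coordinate has no critical point in that direction and runs off to infinity.

diverges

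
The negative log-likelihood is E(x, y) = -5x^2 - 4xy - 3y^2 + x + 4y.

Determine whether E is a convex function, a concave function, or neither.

concave

E is quadratic, so its Hessian is the constant matrix H = [[-10, -4], [-4, -6]].
det(H) = 44, tr(H) = -16.
det(H) > 0 and tr(H) < 0, so H is negative definite everywhere: concave.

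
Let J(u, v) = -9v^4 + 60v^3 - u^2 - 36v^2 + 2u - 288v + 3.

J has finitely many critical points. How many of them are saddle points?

1

J separates as a function of u plus a function of v, so ∇J=0 decouples.
∂J/∂u = -2(u - 1) = 0 at u ∈ {1}; ∂J/∂v = -36(v - 4)(v - 2)(v + 1) = 0 at v ∈ {-1, 2, 4}.
The Hessian is diagonal: diag(J_uu, J_vv). Second derivatives: J_uu(1)=-2; J_vv(-1)=-540, J_vv(2)=216, J_vv(4)=-360.
Saddle points occur where the two diagonal entries have opposite signs: (1, 2). Count: 1.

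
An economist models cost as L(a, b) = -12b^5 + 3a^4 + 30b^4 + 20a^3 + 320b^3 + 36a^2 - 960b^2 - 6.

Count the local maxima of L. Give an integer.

L separates as a function of a plus a function of b, so ∇L=0 decouples.
∂L/∂a = 12a(a + 2)(a + 3) = 0 at a ∈ {-3, -2, 0}; ∂L/∂b = -60b(b - 4)(b - 2)(b + 4) = 0 at b ∈ {-4, 0, 2, 4}.
The Hessian is diagonal: diag(L_aa, L_bb). Second derivatives: L_aa(-3)=36, L_aa(-2)=-24, L_aa(0)=72; L_bb(-4)=11520, L_bb(0)=-1920, L_bb(2)=1440, L_bb(4)=-3840.
Local maxima occur where both diagonal entries negative: (-2, 0), (-2, 4). Count: 2.

2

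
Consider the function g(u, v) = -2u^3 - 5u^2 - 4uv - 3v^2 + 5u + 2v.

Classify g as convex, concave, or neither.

The term -2u^3 is cubic, so the Hessian is not constant.
∂²g/∂u² = -12u - 10, which takes both signs as u varies (negative for sufficiently large u). A diagonal entry of the Hessian changing sign means the Hessian is neither positive- nor negative-semidefinite on all of R^2.

neither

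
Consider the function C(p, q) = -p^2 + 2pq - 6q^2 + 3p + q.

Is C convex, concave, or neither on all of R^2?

C is quadratic, so its Hessian is the constant matrix H = [[-2, 2], [2, -12]].
det(H) = 20, tr(H) = -14.
det(H) > 0 and tr(H) < 0, so H is negative definite everywhere: concave.

concave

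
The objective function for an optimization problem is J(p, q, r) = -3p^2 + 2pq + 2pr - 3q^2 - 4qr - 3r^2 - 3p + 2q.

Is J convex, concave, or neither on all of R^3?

J is quadratic, so its Hessian is the constant matrix H = [[-6, 2, 2], [2, -6, -4], [2, -4, -6]].
Leading principal minors: -6, 32, -104.
Signs alternate −, +, − ⇒ H ≺ 0 ⇒ concave.

concave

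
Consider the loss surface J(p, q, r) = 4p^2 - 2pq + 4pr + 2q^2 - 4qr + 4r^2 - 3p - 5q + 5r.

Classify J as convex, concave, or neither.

convex

J is quadratic, so its Hessian is the constant matrix H = [[8, -2, 4], [-2, 4, -4], [4, -4, 8]].
Leading principal minors: 8, 28, 96.
All positive ⇒ H ≻ 0 ⇒ convex.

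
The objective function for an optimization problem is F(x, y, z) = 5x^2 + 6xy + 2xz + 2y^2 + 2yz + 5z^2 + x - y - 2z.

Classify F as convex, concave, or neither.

F is quadratic, so its Hessian is the constant matrix H = [[10, 6, 2], [6, 4, 2], [2, 2, 10]].
Leading principal minors: 10, 4, 32.
All positive ⇒ H ≻ 0 ⇒ convex.

convex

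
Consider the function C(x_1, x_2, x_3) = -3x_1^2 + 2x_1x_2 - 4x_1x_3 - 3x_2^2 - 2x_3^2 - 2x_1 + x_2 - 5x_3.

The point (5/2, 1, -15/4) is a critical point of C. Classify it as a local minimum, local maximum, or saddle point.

The Hessian is constant: H = [[-6, 2, -4], [2, -6, 0], [-4, 0, -4]].
Leading principal minors: Δ₁ = -6, Δ₂ = 32, Δ₃ = -32.
The minors alternate sign starting negative (−, +, −), so H is negative definite: a local maximum.

local maximum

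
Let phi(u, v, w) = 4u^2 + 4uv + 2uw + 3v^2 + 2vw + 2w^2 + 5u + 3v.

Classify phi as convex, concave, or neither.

convex

phi is quadratic, so its Hessian is the constant matrix H = [[8, 4, 2], [4, 6, 2], [2, 2, 4]].
Leading principal minors: 8, 32, 104.
All positive ⇒ H ≻ 0 ⇒ convex.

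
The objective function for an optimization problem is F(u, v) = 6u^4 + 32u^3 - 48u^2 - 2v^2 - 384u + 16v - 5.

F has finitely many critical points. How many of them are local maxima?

1

F separates as a function of u plus a function of v, so ∇F=0 decouples.
∂F/∂u = 24(u - 2)(u + 2)(u + 4) = 0 at u ∈ {-4, -2, 2}; ∂F/∂v = -4(v - 4) = 0 at v ∈ {4}.
The Hessian is diagonal: diag(F_uu, F_vv). Second derivatives: F_uu(-4)=288, F_uu(-2)=-192, F_uu(2)=576; F_vv(4)=-4.
Local maxima occur where both diagonal entries negative: (-2, 4). Count: 1.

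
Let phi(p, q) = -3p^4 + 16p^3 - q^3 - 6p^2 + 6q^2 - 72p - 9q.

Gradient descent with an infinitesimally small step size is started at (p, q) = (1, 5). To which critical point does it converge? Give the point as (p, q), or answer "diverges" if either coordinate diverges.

diverges

phi is separable, so gradient descent decouples: p follows -∂phi/∂p, q follows -∂phi/∂q.
∂phi/∂p = -12(p - 3)(p - 2)(p + 1); at p=1 this is -48, so p increases.
∂phi/∂q = -3(q - 3)(q - 1); at q=5 this is -24, so q increases.
The q-coordinate has no critical point in that direction and runs off to infinity.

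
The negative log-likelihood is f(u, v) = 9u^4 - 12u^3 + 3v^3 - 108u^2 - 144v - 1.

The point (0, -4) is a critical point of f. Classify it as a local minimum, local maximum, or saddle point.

local maximum

The mixed partial ∂²f/∂u∂v is 0, so the Hessian at any point is diag(f_uu, f_vv) = diag(36(3u^2 - 2u - 6), 18v).
At (0, -4): H = diag(-216, -72).
Both eigenvalues are negative, so H is negative definite: a local maximum.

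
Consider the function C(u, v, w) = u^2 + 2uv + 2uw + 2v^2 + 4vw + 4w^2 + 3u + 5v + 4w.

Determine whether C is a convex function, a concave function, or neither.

C is quadratic, so its Hessian is the constant matrix H = [[2, 2, 2], [2, 4, 4], [2, 4, 8]].
Leading principal minors: 2, 4, 16.
All positive ⇒ H ≻ 0 ⇒ convex.

convex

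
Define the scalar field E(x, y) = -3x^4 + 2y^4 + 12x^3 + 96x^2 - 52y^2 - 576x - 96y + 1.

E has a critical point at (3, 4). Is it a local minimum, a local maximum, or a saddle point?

local minimum

The mixed partial ∂²E/∂x∂y is 0, so the Hessian at any point is diag(E_xx, E_yy) = diag(12(-3x^2 + 6x + 16), 8(3y^2 - 13)).
At (3, 4): H = diag(84, 280).
Both eigenvalues are positive, so H is positive definite: a local minimum.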